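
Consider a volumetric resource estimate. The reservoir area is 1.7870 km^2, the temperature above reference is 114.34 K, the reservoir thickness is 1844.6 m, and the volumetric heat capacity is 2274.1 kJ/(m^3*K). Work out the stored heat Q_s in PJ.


Step 1: Vr = A*1e6*hr = 1.787*1e6*1844.6 = 3.296300e+09 m^3
Step 2: Q_s = Vr*rhoc*dT/1e12 = 3.296300e+09*2274.1*114.34/1e12 = 857.11 PJ
Q_s = 857.11 PJ


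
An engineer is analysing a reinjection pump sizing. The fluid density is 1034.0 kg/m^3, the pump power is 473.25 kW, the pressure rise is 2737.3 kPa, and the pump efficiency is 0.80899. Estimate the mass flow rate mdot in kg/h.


mdot = P_pump * rho * eta / dP
mdot = 473.25 * 1034.0 * 0.80899 / 2737.3
mdot = 144.6212 kg/s
Convert: 144.6212 kg/s * 3600.0 = 5.2064e+05 kg/h
mdot = 5.2064e+05 kg/h


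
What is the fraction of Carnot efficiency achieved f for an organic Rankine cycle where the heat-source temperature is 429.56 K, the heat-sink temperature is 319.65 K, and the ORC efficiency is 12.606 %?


f = (eta_orc/100) / (1 - Tc/Th)
f = (12.606/100) / (1 - 319.65/429.56)
f = 0.49268


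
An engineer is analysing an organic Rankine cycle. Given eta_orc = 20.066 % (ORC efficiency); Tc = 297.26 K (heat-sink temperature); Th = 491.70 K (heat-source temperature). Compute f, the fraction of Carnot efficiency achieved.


f = (eta_orc/100) / (1 - Tc/Th)
f = (20.066/100) / (1 - 297.26/491.70)
f = 0.50743


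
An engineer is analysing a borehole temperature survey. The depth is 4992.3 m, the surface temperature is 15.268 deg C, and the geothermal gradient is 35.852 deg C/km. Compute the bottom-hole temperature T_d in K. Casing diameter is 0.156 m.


T_d = T_surf + grad * d / 1000
T_d = 15.268 + 35.852 * 4992.3 / 1000
T_d = 194.2519 deg C
Convert to K: 194.2519 + 273.15 = 467.40 K
T_d = 467.40 K


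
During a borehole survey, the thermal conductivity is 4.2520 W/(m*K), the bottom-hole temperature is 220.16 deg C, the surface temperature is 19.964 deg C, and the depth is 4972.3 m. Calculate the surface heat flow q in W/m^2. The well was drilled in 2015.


Step 1: grad = (T_d - T_surf)/d * 1000 = (220.16 - 19.964)/4972.3 * 1000 = 40.26225 deg C/km
Step 2: q = k * grad / 1000 = 4.252 * 40.26225 / 1000 = 0.17120 W/m^2
q = 0.17120 W/m^2


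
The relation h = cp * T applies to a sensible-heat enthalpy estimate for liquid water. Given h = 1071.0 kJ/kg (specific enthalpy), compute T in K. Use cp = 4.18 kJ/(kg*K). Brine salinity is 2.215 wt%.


T = h / cp
T = 1071.0 / 4.18
T = 256.2201 deg C
Convert to K: 256.2201 + 273.15 = 529.37 K
T = 529.37 K


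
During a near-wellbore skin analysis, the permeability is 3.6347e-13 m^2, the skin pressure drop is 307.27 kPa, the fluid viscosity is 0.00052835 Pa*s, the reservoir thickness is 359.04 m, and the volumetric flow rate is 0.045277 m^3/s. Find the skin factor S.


S = dP_s * 1000 * 2*pi*k*hr / (q*mu)
S = 307.27 * 1000 * 2*pi*3.6347e-13*359.04 / (0.045277*0.00052835)
S = 10.532


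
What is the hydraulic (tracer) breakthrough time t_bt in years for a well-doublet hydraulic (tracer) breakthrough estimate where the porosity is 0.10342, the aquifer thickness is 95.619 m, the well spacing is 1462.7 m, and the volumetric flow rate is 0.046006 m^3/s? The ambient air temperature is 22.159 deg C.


t_bt = pi * hr * phi * L^2 / (3 * Qv) / (365.25*86400)
t_bt = pi * 95.619 * 0.10342 * 1462.7^2 / (3 * 0.046006) / (365.25*86400)
t_bt = 15.261 years


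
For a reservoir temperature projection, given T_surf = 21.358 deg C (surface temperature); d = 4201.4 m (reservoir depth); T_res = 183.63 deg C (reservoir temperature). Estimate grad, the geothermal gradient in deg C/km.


grad = (T_res - T_surf) / d * 1000
grad = (183.63 - 21.358) / 4201.4 * 1000
grad = 38.623 deg C/km


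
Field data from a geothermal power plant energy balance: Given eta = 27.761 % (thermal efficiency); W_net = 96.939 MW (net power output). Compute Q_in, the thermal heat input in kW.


Q_in = W_net / (eta / 100)
Q_in = 96.939 / (27.761 / 100)
Q_in = 349.1913 MW
Convert: 349.1913 MW * 1000.0 = 3.4919e+05 kW
Q_in = 3.4919e+05 kW


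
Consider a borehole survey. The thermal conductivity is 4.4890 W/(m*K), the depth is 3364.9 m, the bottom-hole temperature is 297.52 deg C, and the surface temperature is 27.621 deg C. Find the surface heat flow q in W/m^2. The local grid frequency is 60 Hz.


Step 1: grad = (T_d - T_surf)/d * 1000 = (297.52 - 27.621)/3364.9 * 1000 = 80.21011 deg C/km
Step 2: q = k * grad / 1000 = 4.489 * 80.21011 / 1000 = 0.36006 W/m^2
q = 0.36006 W/m^2


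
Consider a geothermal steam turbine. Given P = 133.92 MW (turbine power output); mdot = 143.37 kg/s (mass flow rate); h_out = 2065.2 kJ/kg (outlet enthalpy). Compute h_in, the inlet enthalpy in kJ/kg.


h_in = h_out + P * 1000 / mdot
h_in = 2065.2 + 133.92 * 1000 / 143.37
h_in = 2999.3 kJ/kg


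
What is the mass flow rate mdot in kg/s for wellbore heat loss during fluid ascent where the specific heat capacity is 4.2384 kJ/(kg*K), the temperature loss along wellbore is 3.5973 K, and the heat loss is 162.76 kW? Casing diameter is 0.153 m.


mdot = Q_loss / (cp * dT)
mdot = 162.76 / (4.2384 * 3.5973)
mdot = 10.675 kg/s


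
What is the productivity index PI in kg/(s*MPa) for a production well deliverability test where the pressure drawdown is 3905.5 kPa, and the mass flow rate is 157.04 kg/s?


PI = mdot * 1000 / dP
PI = 157.04 * 1000 / 3905.5
PI = 40.210 kg/(s*MPa)


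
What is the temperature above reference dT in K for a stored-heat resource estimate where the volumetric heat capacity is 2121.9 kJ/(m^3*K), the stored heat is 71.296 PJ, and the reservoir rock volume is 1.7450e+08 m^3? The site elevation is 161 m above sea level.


dT = Q_s * 1e12 / (Vr * rhoc)
dT = 71.296 * 1e12 / (1.7450e+08 * 2121.9)
dT = 192.55 K


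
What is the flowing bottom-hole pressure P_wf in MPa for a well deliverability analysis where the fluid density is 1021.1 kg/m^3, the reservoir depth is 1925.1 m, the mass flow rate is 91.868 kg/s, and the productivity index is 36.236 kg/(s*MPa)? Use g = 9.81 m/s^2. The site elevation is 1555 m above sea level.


Step 1: P_i = rho*g*h/1e6 = 1021.1*9.81*1925.1/1e6 = 19.28371 MPa
Step 2: P_wf = P_i - mdot/PI = 19.28371 - 91.868/36.236 = 16.748 MPa
P_wf = 16.748 MPa


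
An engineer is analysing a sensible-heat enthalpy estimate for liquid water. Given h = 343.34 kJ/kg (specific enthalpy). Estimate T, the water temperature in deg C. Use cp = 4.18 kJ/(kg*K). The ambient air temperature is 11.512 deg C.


T = h / cp
T = 343.34 / 4.18
T = 82.139 deg C


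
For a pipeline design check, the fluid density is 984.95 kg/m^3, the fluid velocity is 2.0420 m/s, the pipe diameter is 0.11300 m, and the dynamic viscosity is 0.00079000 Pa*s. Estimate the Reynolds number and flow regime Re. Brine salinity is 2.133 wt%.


Step 1: Re = rho*vel*D/mu = 984.95*2.042*0.113/0.00079 = 2.8769e+05
Step 2: Re = 2.8769e+05 > 4000, so flow is turbulent.
Re = 2.8769e+05 (turbulent)


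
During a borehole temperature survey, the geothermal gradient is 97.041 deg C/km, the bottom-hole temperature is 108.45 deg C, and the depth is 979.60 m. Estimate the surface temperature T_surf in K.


T_surf = T_d - grad * d / 1000
T_surf = 108.45 - 97.041 * 979.60 / 1000
T_surf = 13.38864 deg C
Convert to K: 13.38864 + 273.15 = 286.54 K
T_surf = 286.54 K


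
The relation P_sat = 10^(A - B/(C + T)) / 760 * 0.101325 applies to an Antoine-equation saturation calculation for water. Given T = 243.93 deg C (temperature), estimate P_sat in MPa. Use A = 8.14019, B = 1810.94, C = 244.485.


P_sat = 10^(A - B/(C + T)) / 760 * 0.101325
P_sat = 10^(8.14019 - 1810.94/(244.485 + 243.93)) / 760 * 0.101325
P_sat = 3.6083 MPa


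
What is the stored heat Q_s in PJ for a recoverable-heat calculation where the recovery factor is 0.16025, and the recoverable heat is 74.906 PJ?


Q_s = Q_rec / RF
Q_s = 74.906 / 0.16025
Q_s = 467.43 PJ


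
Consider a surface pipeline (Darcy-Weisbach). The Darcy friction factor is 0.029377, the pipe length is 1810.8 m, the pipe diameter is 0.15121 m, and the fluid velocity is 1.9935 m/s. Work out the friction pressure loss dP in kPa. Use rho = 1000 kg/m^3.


dP = f * (L/D) * (rho*vel^2/2) / 1000
dP = 0.029377 * (1810.8/0.15121) * (1000*1.9935^2/2) / 1000
dP = 699.04 kPa


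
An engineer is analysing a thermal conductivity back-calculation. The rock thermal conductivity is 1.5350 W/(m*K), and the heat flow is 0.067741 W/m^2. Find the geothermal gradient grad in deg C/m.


grad = q / k * 1000
grad = 0.067741 / 1.5350 * 1000
grad = 44.13094 deg C/km
Convert: 44.13094 deg C/km * 0.001 = 0.044131 deg C/m
grad = 0.044131 deg C/m


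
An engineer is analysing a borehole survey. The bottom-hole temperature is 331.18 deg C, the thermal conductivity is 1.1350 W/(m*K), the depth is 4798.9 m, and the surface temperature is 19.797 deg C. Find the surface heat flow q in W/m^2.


Step 1: grad = (T_d - T_surf)/d * 1000 = (331.18 - 19.797)/4798.9 * 1000 = 64.88633 deg C/km
Step 2: q = k * grad / 1000 = 1.135 * 64.88633 / 1000 = 0.073646 W/m^2
q = 0.073646 W/m^2


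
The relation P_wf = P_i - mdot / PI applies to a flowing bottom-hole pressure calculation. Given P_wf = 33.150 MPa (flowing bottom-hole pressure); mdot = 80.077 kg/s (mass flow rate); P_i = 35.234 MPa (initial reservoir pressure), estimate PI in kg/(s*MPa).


PI = mdot / (P_i - P_wf)
PI = 80.077 / (35.234 - 33.150)
PI = 38.425 kg/(s*MPa)


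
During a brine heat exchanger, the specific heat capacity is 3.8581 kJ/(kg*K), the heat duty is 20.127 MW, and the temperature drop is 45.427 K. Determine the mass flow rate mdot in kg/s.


mdot = Q * 1000 / (cp * dT)
mdot = 20.127 * 1000 / (3.8581 * 45.427)
mdot = 114.84 kg/s


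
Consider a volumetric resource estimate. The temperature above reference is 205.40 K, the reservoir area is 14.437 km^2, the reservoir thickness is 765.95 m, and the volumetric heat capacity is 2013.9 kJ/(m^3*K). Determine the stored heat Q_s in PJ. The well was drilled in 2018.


Step 1: Vr = A*1e6*hr = 14.437*1e6*765.95 = 1.105802e+10 m^3
Step 2: Q_s = Vr*rhoc*dT/1e12 = 1.105802e+10*2013.9*205.4/1e12 = 4574.2 PJ
Q_s = 4574.2 PJ


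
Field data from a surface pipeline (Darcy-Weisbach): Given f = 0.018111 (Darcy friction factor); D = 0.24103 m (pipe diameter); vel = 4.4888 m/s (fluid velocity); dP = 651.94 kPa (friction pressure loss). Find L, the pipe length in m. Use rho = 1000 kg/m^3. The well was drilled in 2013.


L = dP*1000*D / (f*rho*vel^2/2)
L = 651.94*1000*0.24103 / (0.018111*1000*4.4888^2/2)
L = 861.20 m


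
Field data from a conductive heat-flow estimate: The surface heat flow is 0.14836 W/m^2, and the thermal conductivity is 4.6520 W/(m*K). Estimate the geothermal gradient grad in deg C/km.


grad = q * 1000 / k
grad = 0.14836 * 1000 / 4.6520
grad = 31.892 deg C/km


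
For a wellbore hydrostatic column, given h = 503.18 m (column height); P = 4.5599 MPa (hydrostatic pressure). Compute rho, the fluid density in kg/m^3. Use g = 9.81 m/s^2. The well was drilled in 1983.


rho = P * 1e6 / (g * h)
rho = 4.5599 * 1e6 / (9.81 * 503.18)
rho = 923.77 kg/m^3


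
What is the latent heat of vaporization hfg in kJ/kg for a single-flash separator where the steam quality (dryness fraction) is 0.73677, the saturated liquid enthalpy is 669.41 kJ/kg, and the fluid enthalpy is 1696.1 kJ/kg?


hfg = (h - hf) / x
hfg = (1696.1 - 669.41) / 0.73677
hfg = 1393.5 kJ/kg


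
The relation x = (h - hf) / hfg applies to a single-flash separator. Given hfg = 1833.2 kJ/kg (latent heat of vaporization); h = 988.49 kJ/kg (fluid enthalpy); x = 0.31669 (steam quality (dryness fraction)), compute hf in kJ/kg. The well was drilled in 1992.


hf = h - x * hfg
hf = 988.49 - 0.31669 * 1833.2
hf = 407.93 kJ/kg


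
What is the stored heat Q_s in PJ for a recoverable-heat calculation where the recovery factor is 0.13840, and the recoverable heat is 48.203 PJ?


Q_s = Q_rec / RF
Q_s = 48.203 / 0.13840
Q_s = 348.29 PJ


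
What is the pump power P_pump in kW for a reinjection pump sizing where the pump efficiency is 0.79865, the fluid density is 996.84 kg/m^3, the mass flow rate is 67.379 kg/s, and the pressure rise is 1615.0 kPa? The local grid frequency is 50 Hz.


P_pump = mdot * dP / (rho * eta)
P_pump = 67.379 * 1615.0 / (996.84 * 0.79865)
P_pump = 136.68 kW


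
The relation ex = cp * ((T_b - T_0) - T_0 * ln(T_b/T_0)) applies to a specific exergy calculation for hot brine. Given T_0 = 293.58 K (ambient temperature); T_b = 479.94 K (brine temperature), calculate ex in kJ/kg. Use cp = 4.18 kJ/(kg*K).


ex = cp * ((T_b - T_0) - T_0 * ln(T_b/T_0))
ex = 4.18 * ((479.94 - 293.58) - 293.58 * ln(479.94/293.58))
ex = 175.82 kJ/kg


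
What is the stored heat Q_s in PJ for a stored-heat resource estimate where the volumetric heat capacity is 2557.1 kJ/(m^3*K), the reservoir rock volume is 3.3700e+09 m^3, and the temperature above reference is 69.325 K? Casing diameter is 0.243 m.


Q_s = Vr * rhoc * dT / 1e12
Q_s = 3.3700e+09 * 2557.1 * 69.325 / 1e12
Q_s = 597.40 PJ


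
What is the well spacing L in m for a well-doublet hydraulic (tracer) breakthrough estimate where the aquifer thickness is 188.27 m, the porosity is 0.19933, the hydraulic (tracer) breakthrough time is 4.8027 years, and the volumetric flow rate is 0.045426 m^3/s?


L = sqrt(t_bt*365.25*86400*3*Qv / (pi*hr*phi))
L = sqrt(4.8027*365.25*86400*3*0.045426 / (pi*188.27*0.19933))
L = 418.56 m


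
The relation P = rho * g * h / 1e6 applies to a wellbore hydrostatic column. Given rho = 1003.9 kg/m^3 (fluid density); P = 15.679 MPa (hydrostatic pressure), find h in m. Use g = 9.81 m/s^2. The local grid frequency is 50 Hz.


h = P * 1e6 / (g * rho)
h = 15.679 * 1e6 / (9.81 * 1003.9)
h = 1592.1 m


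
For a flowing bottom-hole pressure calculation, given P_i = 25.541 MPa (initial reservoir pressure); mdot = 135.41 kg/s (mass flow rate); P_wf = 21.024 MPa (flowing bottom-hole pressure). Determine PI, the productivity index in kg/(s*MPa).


PI = mdot / (P_i - P_wf)
PI = 135.41 / (25.541 - 21.024)
PI = 29.978 kg/(s*MPa)


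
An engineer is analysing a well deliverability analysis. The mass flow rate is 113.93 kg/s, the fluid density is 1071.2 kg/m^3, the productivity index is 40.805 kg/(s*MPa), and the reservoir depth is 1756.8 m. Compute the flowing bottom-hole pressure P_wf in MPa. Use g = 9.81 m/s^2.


Step 1: P_i = rho*g*h/1e6 = 1071.2*9.81*1756.8/1e6 = 18.46128 MPa
Step 2: P_wf = P_i - mdot/PI = 18.46128 - 113.93/40.805 = 15.669 MPa
P_wf = 15.669 MPa


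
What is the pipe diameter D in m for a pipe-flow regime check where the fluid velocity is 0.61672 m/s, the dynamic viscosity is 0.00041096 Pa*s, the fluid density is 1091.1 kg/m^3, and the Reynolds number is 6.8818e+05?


D = Re * mu / (rho * vel)
D = 6.8818e+05 * 0.00041096 / (1091.1 * 0.61672)
D = 0.42029 m


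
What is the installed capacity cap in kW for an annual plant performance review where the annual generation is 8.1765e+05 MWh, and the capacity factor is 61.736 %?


cap = E_a / (CF/100 * 8760)
cap = 8.1765e+05 / (61.736/100 * 8760)
cap = 151.1906 MW
Convert: 151.1906 MW * 1000.0 = 1.5119e+05 kW
cap = 1.5119e+05 kW


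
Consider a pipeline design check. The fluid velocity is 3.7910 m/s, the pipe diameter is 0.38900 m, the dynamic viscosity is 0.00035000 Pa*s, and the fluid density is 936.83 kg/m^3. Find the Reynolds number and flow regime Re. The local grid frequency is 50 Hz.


Step 1: Re = rho*vel*D/mu = 936.83*3.791*0.389/0.00035 = 3.9473e+06
Step 2: Re = 3.9473e+06 > 4000, so flow is turbulent.
Re = 3.9473e+06 (turbulent)


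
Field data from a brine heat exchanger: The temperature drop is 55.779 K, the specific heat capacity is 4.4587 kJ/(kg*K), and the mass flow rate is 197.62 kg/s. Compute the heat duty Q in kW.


Q = mdot * cp * dT / 1000
Q = 197.62 * 4.4587 * 55.779 / 1000
Q = 49.14846 MW
Convert: 49.14846 MW * 1000.0 = 49148 kW
Q = 49148 kW


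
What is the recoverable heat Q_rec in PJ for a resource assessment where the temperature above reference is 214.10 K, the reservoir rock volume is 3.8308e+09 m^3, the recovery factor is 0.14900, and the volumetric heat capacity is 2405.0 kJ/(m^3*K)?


Step 1: Q_s = Vr*rhoc*dT/1e12 = 3.8308e+09*2405.0*214.1/1e12 = 1972.519 PJ
Step 2: Q_rec = Q_s * RF = 1972.519 * 0.149 = 293.91 PJ
Q_rec = 293.91 PJ


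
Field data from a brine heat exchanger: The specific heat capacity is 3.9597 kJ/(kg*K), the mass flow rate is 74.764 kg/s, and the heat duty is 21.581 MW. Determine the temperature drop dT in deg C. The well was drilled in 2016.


dT = Q * 1000 / (mdot * cp)
dT = 21.581 * 1000 / (74.764 * 3.9597)
dT = 72.89819 K
Convert (temperature difference, 1 K = 1 deg C): 72.89819 K = 72.89819 deg C
dT = 72.898 deg C


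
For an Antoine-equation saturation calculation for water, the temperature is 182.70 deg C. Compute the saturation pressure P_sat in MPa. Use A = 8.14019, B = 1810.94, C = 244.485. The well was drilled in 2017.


P_sat = 10^(A - B/(C + T)) / 760 * 0.101325
P_sat = 10^(8.14019 - 1810.94/(244.485 + 182.70)) / 760 * 0.101325
P_sat = 1.0613 MPa


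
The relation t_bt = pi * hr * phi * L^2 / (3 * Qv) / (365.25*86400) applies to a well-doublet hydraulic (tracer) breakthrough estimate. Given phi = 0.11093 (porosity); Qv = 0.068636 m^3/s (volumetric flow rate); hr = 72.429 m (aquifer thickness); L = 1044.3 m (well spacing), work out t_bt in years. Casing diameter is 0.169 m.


t_bt = pi * hr * phi * L^2 / (3 * Qv) / (365.25*86400)
t_bt = pi * 72.429 * 0.11093 * 1044.3^2 / (3 * 0.068636) / (365.25*86400)
t_bt = 4.2363 years


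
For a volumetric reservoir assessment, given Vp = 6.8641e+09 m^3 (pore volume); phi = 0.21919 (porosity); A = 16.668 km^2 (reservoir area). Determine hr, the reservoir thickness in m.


hr = Vp / (A * 1e6 * phi)
hr = 6.8641e+09 / (16.668 * 1e6 * 0.21919)
hr = 1878.8 m


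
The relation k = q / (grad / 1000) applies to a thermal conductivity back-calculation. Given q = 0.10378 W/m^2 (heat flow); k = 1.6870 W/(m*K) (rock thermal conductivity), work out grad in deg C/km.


grad = q / k * 1000
grad = 0.10378 / 1.6870 * 1000
grad = 61.517 deg C/km


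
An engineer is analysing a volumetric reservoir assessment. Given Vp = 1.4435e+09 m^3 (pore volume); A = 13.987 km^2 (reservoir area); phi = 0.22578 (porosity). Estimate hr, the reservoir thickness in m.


hr = Vp / (A * 1e6 * phi)
hr = 1.4435e+09 / (13.987 * 1e6 * 0.22578)
hr = 457.10 m


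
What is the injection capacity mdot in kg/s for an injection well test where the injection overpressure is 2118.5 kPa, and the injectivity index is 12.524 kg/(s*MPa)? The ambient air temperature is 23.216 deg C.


mdot = II * dP / 1000
mdot = 12.524 * 2118.5 / 1000
mdot = 26.532 kg/s


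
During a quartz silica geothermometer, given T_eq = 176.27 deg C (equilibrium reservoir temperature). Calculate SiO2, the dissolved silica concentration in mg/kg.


SiO2 = 10^(5.19 - 1309/(T_eq + 273.15))
SiO2 = 10^(5.19 - 1309/(176.27 + 273.15))
SiO2 = 189.39 mg/kg


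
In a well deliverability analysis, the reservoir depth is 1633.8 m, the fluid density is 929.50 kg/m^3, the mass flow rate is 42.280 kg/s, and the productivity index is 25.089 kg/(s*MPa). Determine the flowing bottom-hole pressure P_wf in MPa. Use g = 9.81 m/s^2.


Step 1: P_i = rho*g*h/1e6 = 929.5*9.81*1633.8/1e6 = 14.89763 MPa
Step 2: P_wf = P_i - mdot/PI = 14.89763 - 42.28/25.089 = 13.212 MPa
P_wf = 13.212 MPa


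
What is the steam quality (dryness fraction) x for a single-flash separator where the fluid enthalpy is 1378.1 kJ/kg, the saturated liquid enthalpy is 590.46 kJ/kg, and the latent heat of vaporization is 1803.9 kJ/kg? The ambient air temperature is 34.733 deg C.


x = (h - hf) / hfg
x = (1378.1 - 590.46) / 1803.9
x = 0.43663


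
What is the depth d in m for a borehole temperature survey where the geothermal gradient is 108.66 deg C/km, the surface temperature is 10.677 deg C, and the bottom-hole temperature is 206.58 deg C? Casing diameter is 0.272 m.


d = (T_d - T_surf) / grad * 1000
d = (206.58 - 10.677) / 108.66 * 1000
d = 1802.9 m


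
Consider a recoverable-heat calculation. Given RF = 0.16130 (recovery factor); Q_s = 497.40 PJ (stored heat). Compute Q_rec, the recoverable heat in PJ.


Q_rec = Q_s * RF
Q_rec = 497.40 * 0.16130
Q_rec = 80.231 PJ


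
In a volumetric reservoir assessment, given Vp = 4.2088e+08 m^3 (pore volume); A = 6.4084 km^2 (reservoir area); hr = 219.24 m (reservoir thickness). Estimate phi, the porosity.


phi = Vp / (A * 1e6 * hr)
phi = 4.2088e+08 / (6.4084 * 1e6 * 219.24)
phi = 0.29956


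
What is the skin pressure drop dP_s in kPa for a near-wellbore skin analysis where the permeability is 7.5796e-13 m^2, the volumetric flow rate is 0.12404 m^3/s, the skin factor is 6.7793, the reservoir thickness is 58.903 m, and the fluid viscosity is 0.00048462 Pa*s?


dP_s = S * q * mu / (2*pi*k*hr) / 1000
dP_s = 6.7793 * 0.12404 * 0.00048462 / (2*pi*7.5796e-13*58.903) / 1000
dP_s = 1452.7 kPa


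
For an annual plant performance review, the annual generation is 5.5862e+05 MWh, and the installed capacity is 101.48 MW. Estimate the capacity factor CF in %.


CF = E_a / (cap * 8760) * 100
CF = 5.5862e+05 / (101.48 * 8760) * 100
CF = 62.839 %


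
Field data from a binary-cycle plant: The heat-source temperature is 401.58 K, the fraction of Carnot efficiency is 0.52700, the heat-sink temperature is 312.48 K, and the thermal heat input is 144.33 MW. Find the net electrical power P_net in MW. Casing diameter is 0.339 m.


Step 1: eta = (1 - Tc/Th)*f = (1 - 312.48/401.58)*0.527 = 0.1169274
Step 2: P_net = eta * Q_in = 0.1169274 * 144.33 = 16.876 MW
P_net = 16.876 MW


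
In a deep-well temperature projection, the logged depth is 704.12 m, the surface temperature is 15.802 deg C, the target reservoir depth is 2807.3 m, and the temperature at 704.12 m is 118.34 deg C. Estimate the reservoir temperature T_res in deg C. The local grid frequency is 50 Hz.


Step 1: grad = (T_d1 - T_surf)/d1 * 1000 = (118.34 - 15.802)/704.12 * 1000 = 145.6257 deg C/km
Step 2: T_res = T_surf + grad*d2/1000 = 15.802 + 145.6257*2807.3/1000 = 424.62 deg C
T_res = 424.62 deg C


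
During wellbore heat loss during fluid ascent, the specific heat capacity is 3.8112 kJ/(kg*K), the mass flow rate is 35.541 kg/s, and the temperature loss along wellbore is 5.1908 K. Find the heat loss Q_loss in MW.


Q_loss = mdot * cp * dT
Q_loss = 35.541 * 3.8112 * 5.1908
Q_loss = 703.1139 kW
Convert: 703.1139 kW * 0.001 = 0.70311 MW
Q_loss = 0.70311 MW


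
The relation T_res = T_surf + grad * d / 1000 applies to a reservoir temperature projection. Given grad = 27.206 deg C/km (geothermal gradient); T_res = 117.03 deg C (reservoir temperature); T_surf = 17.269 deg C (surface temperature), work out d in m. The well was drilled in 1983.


d = (T_res - T_surf) / grad * 1000
d = (117.03 - 17.269) / 27.206 * 1000
d = 3666.9 m


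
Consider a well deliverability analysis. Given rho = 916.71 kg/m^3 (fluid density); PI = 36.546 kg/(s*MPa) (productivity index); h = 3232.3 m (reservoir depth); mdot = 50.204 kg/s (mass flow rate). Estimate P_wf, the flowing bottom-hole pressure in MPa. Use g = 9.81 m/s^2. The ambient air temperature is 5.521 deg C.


Step 1: P_i = rho*g*h/1e6 = 916.71*9.81*3232.3/1e6 = 29.06783 MPa
Step 2: P_wf = P_i - mdot/PI = 29.06783 - 50.204/36.546 = 27.694 MPa
P_wf = 27.694 MPa


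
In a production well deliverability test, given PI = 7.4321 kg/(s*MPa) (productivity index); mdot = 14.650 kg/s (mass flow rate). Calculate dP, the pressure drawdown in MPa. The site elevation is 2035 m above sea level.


dP = mdot * 1000 / PI
dP = 14.650 * 1000 / 7.4321
dP = 1971.179 kPa
Convert: 1971.179 kPa * 0.001 = 1.9712 MPa
dP = 1.9712 MPa


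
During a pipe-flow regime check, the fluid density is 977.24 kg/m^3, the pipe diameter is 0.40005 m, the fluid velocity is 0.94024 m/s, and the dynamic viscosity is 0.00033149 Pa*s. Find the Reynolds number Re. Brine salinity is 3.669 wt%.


Re = rho * vel * D / mu
Re = 977.24 * 0.94024 * 0.40005 / 0.00033149
Re = 1.1089e+06


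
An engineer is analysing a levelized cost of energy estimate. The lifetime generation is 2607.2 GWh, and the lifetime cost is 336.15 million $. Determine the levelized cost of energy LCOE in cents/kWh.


LCOE = C_tot / E_tot * 100
LCOE = 336.15 / 2607.2 * 100
LCOE = 12.893 cents/kWh


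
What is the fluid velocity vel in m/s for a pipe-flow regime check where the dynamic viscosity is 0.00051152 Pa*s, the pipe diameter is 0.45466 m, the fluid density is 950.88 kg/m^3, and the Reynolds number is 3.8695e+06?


vel = Re * mu / (rho * D)
vel = 3.8695e+06 * 0.00051152 / (950.88 * 0.45466)
vel = 4.5783 m/s


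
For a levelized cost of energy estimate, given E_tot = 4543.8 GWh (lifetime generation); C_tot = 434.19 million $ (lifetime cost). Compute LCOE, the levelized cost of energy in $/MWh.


LCOE = C_tot / E_tot * 100
LCOE = 434.19 / 4543.8 * 100
LCOE = 9.555658 cents/kWh
Convert: 9.555658 cents/kWh * 10.0 = 95.557 $/MWh
LCOE = 95.557 $/MWh


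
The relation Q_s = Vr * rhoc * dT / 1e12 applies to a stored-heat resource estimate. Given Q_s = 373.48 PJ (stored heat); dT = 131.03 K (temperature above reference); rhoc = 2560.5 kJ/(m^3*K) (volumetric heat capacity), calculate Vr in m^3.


Vr = Q_s * 1e12 / (rhoc * dT)
Vr = 373.48 * 1e12 / (2560.5 * 131.03)
Vr = 1.1132e+09 m^3


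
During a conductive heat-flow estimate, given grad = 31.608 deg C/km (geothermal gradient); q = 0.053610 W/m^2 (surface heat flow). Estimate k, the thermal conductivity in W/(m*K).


k = q * 1000 / grad
k = 0.053610 * 1000 / 31.608
k = 1.6961 W/(m*K)


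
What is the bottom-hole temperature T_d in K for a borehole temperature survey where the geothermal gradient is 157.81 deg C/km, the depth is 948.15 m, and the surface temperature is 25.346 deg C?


T_d = T_surf + grad * d / 1000
T_d = 25.346 + 157.81 * 948.15 / 1000
T_d = 174.9736 deg C
Convert to K: 174.9736 + 273.15 = 448.12 K
T_d = 448.12 K


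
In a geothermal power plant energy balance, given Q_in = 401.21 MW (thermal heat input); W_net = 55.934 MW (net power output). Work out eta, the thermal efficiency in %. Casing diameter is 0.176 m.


eta = W_net / Q_in * 100
eta = 55.934 / 401.21 * 100
eta = 13.941 %


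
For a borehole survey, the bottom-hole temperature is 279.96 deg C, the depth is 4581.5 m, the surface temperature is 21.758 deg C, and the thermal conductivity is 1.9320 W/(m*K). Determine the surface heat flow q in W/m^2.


Step 1: grad = (T_d - T_surf)/d * 1000 = (279.96 - 21.758)/4581.5 * 1000 = 56.35752 deg C/km
Step 2: q = k * grad / 1000 = 1.932 * 56.35752 / 1000 = 0.10888 W/m^2
q = 0.10888 W/m^2


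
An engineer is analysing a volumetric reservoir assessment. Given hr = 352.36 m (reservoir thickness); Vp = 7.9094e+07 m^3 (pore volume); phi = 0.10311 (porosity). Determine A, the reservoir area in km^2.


A = Vp / (1e6 * hr * phi)
A = 7.9094e+07 / (1e6 * 352.36 * 0.10311)
A = 2.1770 km^2


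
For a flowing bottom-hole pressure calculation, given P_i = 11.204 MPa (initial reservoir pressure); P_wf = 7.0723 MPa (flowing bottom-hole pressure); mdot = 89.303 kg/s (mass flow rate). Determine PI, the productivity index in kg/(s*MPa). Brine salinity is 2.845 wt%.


PI = mdot / (P_i - P_wf)
PI = 89.303 / (11.204 - 7.0723)
PI = 21.614 kg/(s*MPa)


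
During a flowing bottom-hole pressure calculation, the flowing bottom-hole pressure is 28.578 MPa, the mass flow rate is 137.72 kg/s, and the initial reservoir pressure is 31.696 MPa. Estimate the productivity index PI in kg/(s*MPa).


PI = mdot / (P_i - P_wf)
PI = 137.72 / (31.696 - 28.578)
PI = 44.169 kg/(s*MPa)


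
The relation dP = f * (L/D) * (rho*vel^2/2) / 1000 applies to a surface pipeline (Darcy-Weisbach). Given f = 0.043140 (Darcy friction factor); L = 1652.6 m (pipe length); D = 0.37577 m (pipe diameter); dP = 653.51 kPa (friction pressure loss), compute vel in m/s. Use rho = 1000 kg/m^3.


vel = sqrt(dP*1000*2*D / (f*L*rho))
vel = sqrt(653.51*1000*2*0.37577 / (0.043140*1652.6*1000))
vel = 2.6247 m/s


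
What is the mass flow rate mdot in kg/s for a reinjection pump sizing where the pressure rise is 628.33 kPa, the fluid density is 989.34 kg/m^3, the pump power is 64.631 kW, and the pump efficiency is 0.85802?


mdot = P_pump * rho * eta / dP
mdot = 64.631 * 989.34 * 0.85802 / 628.33
mdot = 87.316 kg/s


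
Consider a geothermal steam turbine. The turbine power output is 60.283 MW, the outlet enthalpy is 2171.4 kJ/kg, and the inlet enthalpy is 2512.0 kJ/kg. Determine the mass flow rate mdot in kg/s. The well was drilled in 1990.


mdot = P * 1000 / (h_in - h_out)
mdot = 60.283 * 1000 / (2512.0 - 2171.4)
mdot = 176.99 kg/s


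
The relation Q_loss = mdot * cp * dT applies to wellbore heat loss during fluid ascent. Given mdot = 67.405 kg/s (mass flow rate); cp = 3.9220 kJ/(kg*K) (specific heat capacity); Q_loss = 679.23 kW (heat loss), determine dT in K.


dT = Q_loss / (mdot * cp)
dT = 679.23 / (67.405 * 3.9220)
dT = 2.5693 K


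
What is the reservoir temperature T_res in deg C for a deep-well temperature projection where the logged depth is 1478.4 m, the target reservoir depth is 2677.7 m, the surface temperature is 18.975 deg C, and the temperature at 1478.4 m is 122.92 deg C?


Step 1: grad = (T_d1 - T_surf)/d1 * 1000 = (122.92 - 18.975)/1478.4 * 1000 = 70.30912 deg C/km
Step 2: T_res = T_surf + grad*d2/1000 = 18.975 + 70.30912*2677.7/1000 = 207.24 deg C
T_res = 207.24 deg C


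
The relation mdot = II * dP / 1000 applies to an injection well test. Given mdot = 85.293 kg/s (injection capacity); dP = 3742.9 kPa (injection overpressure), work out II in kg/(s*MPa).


II = mdot * 1000 / dP
II = 85.293 * 1000 / 3742.9
II = 22.788 kg/(s*MPa)


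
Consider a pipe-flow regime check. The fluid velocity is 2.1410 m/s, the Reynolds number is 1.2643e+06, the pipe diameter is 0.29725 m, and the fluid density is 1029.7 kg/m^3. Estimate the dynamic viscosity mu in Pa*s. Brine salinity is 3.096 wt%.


mu = rho * vel * D / Re
mu = 1029.7 * 2.1410 * 0.29725 / 1.2643e+06
mu = 0.00051832 Pa*s


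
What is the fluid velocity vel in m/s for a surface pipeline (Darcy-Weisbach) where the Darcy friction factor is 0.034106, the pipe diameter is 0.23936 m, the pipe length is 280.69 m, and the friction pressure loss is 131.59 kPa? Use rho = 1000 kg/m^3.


vel = sqrt(dP*1000*2*D / (f*L*rho))
vel = sqrt(131.59*1000*2*0.23936 / (0.034106*280.69*1000))
vel = 2.5652 m/s


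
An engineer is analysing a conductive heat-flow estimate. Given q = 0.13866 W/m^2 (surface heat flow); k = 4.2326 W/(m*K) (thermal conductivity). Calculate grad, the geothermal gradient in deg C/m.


grad = q * 1000 / k
grad = 0.13866 * 1000 / 4.2326
grad = 32.76001 deg C/km
Convert: 32.76001 deg C/km * 0.001 = 0.032760 deg C/m
grad = 0.032760 deg C/m


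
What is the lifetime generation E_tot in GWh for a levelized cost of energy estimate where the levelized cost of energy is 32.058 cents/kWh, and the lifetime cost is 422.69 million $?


E_tot = C_tot / LCOE * 100
E_tot = 422.69 / 32.058 * 100
E_tot = 1318.5 GWh


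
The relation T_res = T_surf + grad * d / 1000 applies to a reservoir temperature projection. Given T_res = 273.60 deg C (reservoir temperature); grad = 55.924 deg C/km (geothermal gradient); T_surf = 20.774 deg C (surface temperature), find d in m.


d = (T_res - T_surf) / grad * 1000
d = (273.60 - 20.774) / 55.924 * 1000
d = 4520.9 m


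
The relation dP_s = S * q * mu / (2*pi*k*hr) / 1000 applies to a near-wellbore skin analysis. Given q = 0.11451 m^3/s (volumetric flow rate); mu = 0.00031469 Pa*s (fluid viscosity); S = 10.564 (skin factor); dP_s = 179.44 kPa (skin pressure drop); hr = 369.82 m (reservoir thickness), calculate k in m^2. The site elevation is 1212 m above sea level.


k = S*q*mu / (2*pi*dP_s*1000*hr)
k = 10.564*0.11451*0.00031469 / (2*pi*179.44*1000*369.82)
k = 9.1299e-13 m^2


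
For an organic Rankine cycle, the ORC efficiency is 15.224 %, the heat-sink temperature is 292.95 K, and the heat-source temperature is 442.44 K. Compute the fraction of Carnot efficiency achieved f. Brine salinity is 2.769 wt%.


f = (eta_orc/100) / (1 - Tc/Th)
f = (15.224/100) / (1 - 292.95/442.44)
f = 0.45058


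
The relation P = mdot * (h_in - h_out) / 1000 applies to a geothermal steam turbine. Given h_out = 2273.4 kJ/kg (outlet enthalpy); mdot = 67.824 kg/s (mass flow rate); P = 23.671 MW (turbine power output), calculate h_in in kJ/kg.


h_in = h_out + P * 1000 / mdot
h_in = 2273.4 + 23.671 * 1000 / 67.824
h_in = 2622.4 kJ/kg


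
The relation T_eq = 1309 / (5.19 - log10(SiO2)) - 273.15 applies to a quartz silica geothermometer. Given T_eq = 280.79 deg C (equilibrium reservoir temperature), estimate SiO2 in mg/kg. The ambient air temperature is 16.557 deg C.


SiO2 = 10^(5.19 - 1309/(T_eq + 273.15))
SiO2 = 10^(5.19 - 1309/(280.79 + 273.15))
SiO2 = 671.32 mg/kg


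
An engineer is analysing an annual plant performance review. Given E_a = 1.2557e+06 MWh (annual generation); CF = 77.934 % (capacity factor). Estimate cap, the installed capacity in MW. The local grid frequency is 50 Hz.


cap = E_a / (CF/100 * 8760)
cap = 1.2557e+06 / (77.934/100 * 8760)
cap = 183.93 MW


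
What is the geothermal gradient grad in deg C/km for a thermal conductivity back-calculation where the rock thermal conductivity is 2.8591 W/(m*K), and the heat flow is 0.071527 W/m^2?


grad = q / k * 1000
grad = 0.071527 / 2.8591 * 1000
grad = 25.017 deg C/km


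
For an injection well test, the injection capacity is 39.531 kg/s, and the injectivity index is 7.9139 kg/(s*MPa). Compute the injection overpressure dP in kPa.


dP = mdot * 1000 / II
dP = 39.531 * 1000 / 7.9139
dP = 4995.1 kPa


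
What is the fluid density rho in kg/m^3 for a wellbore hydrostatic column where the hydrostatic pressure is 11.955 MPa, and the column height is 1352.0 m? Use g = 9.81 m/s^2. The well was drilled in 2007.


rho = P * 1e6 / (g * h)
rho = 11.955 * 1e6 / (9.81 * 1352.0)
rho = 901.37 kg/m^3


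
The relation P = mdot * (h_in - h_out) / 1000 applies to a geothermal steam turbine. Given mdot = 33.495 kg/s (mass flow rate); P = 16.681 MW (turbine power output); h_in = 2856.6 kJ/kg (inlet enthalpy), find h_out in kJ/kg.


h_out = h_in - P * 1000 / mdot
h_out = 2856.6 - 16.681 * 1000 / 33.495
h_out = 2358.6 kJ/kg


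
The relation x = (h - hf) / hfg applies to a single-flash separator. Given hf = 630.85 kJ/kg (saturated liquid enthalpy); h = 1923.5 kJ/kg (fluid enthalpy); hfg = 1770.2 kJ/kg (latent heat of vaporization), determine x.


x = (h - hf) / hfg
x = (1923.5 - 630.85) / 1770.2
x = 0.73023


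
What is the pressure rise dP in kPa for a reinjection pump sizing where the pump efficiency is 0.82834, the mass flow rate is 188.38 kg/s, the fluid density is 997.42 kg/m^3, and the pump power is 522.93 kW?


dP = P_pump * rho * eta / mdot
dP = 522.93 * 997.42 * 0.82834 / 188.38
dP = 2293.5 kPa


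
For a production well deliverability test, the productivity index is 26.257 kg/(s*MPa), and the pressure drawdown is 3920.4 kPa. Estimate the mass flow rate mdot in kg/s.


mdot = PI * dP / 1000
mdot = 26.257 * 3920.4 / 1000
mdot = 102.94 kg/s


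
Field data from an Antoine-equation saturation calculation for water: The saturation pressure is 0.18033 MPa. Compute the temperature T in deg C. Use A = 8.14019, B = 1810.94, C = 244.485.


T = B / (A - log10(P_sat * 760 / 0.101325)) - C
T = 1810.94 / (8.14019 - log10(0.18033 * 760 / 0.101325)) - 244.485
T = 117.05 deg C


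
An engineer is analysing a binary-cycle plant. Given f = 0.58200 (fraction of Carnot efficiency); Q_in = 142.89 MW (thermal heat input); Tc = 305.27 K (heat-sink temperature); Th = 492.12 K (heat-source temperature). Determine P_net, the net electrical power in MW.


Step 1: eta = (1 - Tc/Th)*f = (1 - 305.27/492.12)*0.582 = 0.2209760
Step 2: P_net = eta * Q_in = 0.2209760 * 142.89 = 31.575 MW
P_net = 31.575 MW


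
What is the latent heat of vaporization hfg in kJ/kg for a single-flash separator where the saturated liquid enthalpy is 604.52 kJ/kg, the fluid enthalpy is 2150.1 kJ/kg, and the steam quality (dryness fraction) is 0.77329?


hfg = (h - hf) / x
hfg = (2150.1 - 604.52) / 0.77329
hfg = 1998.7 kJ/kg


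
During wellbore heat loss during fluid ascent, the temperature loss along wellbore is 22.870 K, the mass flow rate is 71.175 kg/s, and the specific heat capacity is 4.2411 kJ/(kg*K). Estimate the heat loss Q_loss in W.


Q_loss = mdot * cp * dT
Q_loss = 71.175 * 4.2411 * 22.870
Q_loss = 6903.545 kW
Convert: 6903.545 kW * 1000.0 = 6.9035e+06 W
Q_loss = 6.9035e+06 W


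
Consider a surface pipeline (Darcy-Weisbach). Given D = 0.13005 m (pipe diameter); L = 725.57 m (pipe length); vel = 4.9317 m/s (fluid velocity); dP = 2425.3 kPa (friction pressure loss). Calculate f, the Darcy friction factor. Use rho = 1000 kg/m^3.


f = dP*1000 / ((L/D)*(rho*vel^2/2))
f = 2425.3*1000 / ((725.57/0.13005)*(1000*4.9317^2/2))
f = 0.035746


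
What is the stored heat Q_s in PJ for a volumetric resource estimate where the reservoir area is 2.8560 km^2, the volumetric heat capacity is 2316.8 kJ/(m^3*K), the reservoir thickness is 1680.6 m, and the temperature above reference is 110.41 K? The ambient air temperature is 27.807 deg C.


Step 1: Vr = A*1e6*hr = 2.856*1e6*1680.6 = 4.799794e+09 m^3
Step 2: Q_s = Vr*rhoc*dT/1e12 = 4.799794e+09*2316.8*110.41/1e12 = 1227.8 PJ
Q_s = 1227.8 PJ


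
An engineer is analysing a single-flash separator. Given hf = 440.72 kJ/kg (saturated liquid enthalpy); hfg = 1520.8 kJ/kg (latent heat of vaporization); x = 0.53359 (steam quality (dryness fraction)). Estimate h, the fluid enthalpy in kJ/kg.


h = hf + x * hfg
h = 440.72 + 0.53359 * 1520.8
h = 1252.2 kJ/kg


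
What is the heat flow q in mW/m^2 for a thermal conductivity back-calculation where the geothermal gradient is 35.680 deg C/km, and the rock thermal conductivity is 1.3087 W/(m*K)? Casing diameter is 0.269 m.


q = k * grad / 1000
q = 1.3087 * 35.680 / 1000
q = 0.04669442 W/m^2
Convert: 0.04669442 W/m^2 * 1000.0 = 46.694 mW/m^2
q = 46.694 mW/m^2


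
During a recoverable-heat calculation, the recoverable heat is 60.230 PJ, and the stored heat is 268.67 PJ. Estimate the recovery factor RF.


RF = Q_rec / Q_s
RF = 60.230 / 268.67
RF = 0.22418


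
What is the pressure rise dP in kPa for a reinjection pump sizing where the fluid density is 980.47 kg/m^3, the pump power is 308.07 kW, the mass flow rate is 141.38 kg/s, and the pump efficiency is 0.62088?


dP = P_pump * rho * eta / mdot
dP = 308.07 * 980.47 * 0.62088 / 141.38
dP = 1326.5 kPa


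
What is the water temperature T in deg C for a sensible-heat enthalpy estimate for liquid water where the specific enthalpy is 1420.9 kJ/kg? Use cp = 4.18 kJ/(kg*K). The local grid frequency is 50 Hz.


T = h / cp
T = 1420.9 / 4.18
T = 339.93 deg C


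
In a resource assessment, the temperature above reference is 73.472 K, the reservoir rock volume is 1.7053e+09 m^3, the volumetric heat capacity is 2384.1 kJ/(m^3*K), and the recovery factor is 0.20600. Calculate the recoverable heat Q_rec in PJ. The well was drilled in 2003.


Step 1: Q_s = Vr*rhoc*dT/1e12 = 1.7053e+09*2384.1*73.472/1e12 = 298.7082 PJ
Step 2: Q_rec = Q_s * RF = 298.7082 * 0.206 = 61.534 PJ
Q_rec = 61.534 PJ


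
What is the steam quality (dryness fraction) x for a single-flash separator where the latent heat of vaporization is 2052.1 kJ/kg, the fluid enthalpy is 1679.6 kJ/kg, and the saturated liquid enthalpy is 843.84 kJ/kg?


x = (h - hf) / hfg
x = (1679.6 - 843.84) / 2052.1
x = 0.40727


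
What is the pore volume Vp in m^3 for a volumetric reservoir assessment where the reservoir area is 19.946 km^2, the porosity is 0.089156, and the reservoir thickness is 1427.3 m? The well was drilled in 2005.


Vp = A * 1e6 * hr * phi
Vp = 19.946 * 1e6 * 1427.3 * 0.089156
Vp = 2.5382e+09 m^3
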